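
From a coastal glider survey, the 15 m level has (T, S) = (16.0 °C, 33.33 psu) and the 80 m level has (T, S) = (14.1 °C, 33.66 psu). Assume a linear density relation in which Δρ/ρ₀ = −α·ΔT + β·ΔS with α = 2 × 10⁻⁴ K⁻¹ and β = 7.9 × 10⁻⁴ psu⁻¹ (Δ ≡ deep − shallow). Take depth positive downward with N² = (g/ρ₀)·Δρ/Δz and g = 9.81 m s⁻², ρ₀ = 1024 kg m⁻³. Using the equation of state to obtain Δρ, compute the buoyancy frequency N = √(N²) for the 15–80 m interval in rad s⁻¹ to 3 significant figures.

9.83 × 10⁻³ rad s⁻¹

ΔT = -1.9 K, ΔS = +0.33 psu (deep − shallow).
Δρ/ρ₀ = −αΔT + βΔS = 3.80 × 10⁻⁴ + 2.607 × 10⁻⁴ = 6.407 × 10⁻⁴, so Δρ ≈ 0.6561 kg m⁻³.
N² = (g/ρ₀)·Δρ/Δz = g·(Δρ/ρ₀)/Δz = 9.81 × 6.407 × 10⁻⁴ / 65 = 9.6696 × 10⁻⁵ s⁻².
N = √(9.6696 × 10⁻⁵) = 9.8334 × 10⁻³ rad s⁻¹ ≈ 9.83 × 10⁻³ rad s⁻¹.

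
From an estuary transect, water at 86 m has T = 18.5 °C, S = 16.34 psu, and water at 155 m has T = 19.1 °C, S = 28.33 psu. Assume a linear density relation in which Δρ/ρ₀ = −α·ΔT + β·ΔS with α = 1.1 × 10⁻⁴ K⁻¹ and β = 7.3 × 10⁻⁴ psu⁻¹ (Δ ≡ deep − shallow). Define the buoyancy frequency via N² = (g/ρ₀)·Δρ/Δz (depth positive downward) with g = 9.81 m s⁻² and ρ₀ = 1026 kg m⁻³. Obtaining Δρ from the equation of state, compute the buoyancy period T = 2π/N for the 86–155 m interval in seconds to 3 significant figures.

ΔT = +0.6 K, ΔS = +11.99 psu (deep − shallow).
Δρ/ρ₀ = −αΔT + βΔS = -6.60 × 10⁻⁵ + 8.7527 × 10⁻³ = 8.6867 × 10⁻³, so Δρ ≈ 8.913 kg m⁻³.
N² = (g/ρ₀)·Δρ/Δz = g·(Δρ/ρ₀)/Δz = 9.81 × 8.6867 × 10⁻³ / 69 = 1.2350 × 10⁻³ s⁻².
N = √(1.2350 × 10⁻³) = 0.035143 rad s⁻¹ → T = 2π/N = 178.79 s ≈ 179 s.

179 s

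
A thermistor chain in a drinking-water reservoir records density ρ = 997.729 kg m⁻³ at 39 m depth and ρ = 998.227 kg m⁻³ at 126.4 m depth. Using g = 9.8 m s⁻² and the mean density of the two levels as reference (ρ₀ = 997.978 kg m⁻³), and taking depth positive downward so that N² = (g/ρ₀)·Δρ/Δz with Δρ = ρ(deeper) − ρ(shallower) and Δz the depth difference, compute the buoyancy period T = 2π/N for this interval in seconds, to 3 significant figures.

840 s

Δρ = 998.227 − 997.729 = 0.498 kg m⁻³ over Δz = 126.4 − 39 = 87.4 m.
N² = (9.8/997.978) × (0.498/87.4) = 5.5953 × 10⁻⁵ s⁻².
N = √(5.5953 × 10⁻⁵) = 7.4802 × 10⁻³ rad s⁻¹, so T = 2π/N = 839.98 s ≈ 840 s.
N² > 0, so the interval is statically stable.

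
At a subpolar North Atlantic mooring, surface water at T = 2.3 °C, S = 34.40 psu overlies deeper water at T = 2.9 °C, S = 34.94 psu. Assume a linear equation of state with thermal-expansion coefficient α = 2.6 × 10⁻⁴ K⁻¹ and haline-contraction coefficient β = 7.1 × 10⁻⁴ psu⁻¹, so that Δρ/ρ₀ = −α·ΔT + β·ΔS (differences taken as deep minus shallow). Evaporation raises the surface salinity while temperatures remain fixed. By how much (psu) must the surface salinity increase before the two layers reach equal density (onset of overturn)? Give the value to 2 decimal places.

0.32 psu

Neutral buoyancy requires −α(T_deep − T_surf) + β(S_deep − S_surf′) = 0.
S_surf′ = S_deep − (α/β)·ΔT = 34.94 − (2.6 × 10⁻⁴/7.1 × 10⁻⁴)·(+0.6) = 34.7203 psu.
Increase required: 34.7203 − 34.40 = 0.3203 psu.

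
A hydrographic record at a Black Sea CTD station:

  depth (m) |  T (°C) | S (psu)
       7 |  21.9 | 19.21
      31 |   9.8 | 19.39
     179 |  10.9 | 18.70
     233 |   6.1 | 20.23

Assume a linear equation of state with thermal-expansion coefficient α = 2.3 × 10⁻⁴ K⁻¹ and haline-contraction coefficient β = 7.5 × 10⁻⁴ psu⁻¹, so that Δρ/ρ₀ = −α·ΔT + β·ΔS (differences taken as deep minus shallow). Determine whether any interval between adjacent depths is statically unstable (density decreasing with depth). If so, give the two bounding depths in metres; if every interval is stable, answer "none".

31–179 m

Evaluate Δρ/ρ₀ = −αΔT + βΔS across each adjacent pair:
  7–31 m: −αΔT+βΔS = −(2.3 × 10⁻⁴)(-12.1)+(7.5 × 10⁻⁴)(+0.18) = 2.9 × 10⁻³ → stable
  31–179 m: −αΔT+βΔS = −(2.3 × 10⁻⁴)(+1.1)+(7.5 × 10⁻⁴)(-0.69) = -7.7 × 10⁻⁴ → UNSTABLE
  179–233 m: −αΔT+βΔS = −(2.3 × 10⁻⁴)(-4.8)+(7.5 × 10⁻⁴)(+1.53) = 2.3 × 10⁻³ → stable
The 31–179 m interval has Δρ < 0: lighter water underlies denser water.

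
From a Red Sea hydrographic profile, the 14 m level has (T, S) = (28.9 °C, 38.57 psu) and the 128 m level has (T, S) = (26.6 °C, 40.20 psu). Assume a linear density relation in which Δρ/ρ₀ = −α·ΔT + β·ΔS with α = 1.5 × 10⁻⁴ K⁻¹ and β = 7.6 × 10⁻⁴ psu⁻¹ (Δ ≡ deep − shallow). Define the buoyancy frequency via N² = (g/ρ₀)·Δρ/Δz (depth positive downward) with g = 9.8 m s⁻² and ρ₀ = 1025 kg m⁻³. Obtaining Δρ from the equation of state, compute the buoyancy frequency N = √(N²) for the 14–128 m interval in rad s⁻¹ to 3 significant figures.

ΔT = -2.3 K, ΔS = +1.63 psu (deep − shallow).
Δρ/ρ₀ = −αΔT + βΔS = 3.45 × 10⁻⁴ + 1.2388 × 10⁻³ = 1.5838 × 10⁻³, so Δρ ≈ 1.623 kg m⁻³.
N² = (g/ρ₀)·Δρ/Δz = g·(Δρ/ρ₀)/Δz = 9.8 × 1.5838 × 10⁻³ / 114 = 1.3615 × 10⁻⁴ s⁻².
N = √(1.3615 × 10⁻⁴) = 0.011668 rad s⁻¹ ≈ 0.0117 rad s⁻¹.

0.0117 rad s⁻¹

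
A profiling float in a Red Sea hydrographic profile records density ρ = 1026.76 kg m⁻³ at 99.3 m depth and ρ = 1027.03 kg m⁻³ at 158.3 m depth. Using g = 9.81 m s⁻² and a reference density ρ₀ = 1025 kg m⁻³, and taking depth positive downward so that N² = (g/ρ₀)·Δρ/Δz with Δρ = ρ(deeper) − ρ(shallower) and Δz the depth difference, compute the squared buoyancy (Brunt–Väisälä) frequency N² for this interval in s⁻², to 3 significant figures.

Δρ = 1027.03 − 1026.76 = 0.27 kg m⁻³ over Δz = 158.3 − 99.3 = 59 m.
N² = (9.81/1025) × (0.27/59) = 4.3798 × 10⁻⁵ s⁻² ≈ 4.38 × 10⁻⁵ s⁻².

4.38 × 10⁻⁵ s⁻²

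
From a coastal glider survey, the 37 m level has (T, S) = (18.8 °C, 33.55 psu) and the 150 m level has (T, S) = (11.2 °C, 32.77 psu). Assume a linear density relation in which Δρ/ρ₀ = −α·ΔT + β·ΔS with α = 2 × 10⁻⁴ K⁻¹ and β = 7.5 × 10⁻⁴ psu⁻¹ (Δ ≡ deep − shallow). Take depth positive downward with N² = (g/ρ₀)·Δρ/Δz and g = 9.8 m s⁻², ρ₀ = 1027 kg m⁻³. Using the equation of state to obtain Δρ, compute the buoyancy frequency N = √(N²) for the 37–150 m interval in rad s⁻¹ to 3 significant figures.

9.00 × 10⁻³ rad s⁻¹

ΔT = -7.6 K, ΔS = -0.78 psu (deep − shallow).
Δρ/ρ₀ = −αΔT + βΔS = 1.52 × 10⁻³ − 5.85 × 10⁻⁴ = 9.35 × 10⁻⁴, so Δρ ≈ 0.9602 kg m⁻³.
N² = (g/ρ₀)·Δρ/Δz = g·(Δρ/ρ₀)/Δz = 9.8 × 9.35 × 10⁻⁴ / 113 = 8.1088 × 10⁻⁵ s⁻².
N = √(8.1088 × 10⁻⁵) = 9.0049 × 10⁻³ rad s⁻¹ ≈ 9.00 × 10⁻³ rad s⁻¹.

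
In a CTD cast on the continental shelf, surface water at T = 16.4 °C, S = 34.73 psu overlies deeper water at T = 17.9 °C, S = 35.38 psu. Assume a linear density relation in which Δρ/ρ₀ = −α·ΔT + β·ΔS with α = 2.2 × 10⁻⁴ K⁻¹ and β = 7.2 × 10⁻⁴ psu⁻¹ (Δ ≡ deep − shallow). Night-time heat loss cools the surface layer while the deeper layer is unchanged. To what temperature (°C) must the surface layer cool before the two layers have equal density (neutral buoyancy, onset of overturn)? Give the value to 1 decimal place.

15.8 °C

Neutral buoyancy requires Δρ = 0, i.e. −α(T_deep − T_surf′) + β(S_deep − S_surf) = 0.
T_surf′ = T_deep − (β/α)·ΔS = 17.9 − (7.2 × 10⁻⁴/2.2 × 10⁻⁴)·(+0.65) = 15.773 °C.
Cooling required: 16.4 − (15.773) = 0.627 °C.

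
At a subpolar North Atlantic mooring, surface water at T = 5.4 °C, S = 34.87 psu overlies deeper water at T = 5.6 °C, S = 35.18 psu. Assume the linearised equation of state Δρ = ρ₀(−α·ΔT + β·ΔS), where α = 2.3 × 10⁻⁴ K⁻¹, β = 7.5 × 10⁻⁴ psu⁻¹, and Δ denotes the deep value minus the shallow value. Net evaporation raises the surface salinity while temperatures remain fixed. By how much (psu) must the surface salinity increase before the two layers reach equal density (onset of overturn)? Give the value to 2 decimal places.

0.25 psu

Neutral buoyancy requires −α(T_deep − T_surf) + β(S_deep − S_surf′) = 0.
S_surf′ = S_deep − (α/β)·ΔT = 35.18 − (2.3 × 10⁻⁴/7.5 × 10⁻⁴)·(+0.2) = 35.1187 psu.
Increase required: 35.1187 − 34.87 = 0.2487 psu.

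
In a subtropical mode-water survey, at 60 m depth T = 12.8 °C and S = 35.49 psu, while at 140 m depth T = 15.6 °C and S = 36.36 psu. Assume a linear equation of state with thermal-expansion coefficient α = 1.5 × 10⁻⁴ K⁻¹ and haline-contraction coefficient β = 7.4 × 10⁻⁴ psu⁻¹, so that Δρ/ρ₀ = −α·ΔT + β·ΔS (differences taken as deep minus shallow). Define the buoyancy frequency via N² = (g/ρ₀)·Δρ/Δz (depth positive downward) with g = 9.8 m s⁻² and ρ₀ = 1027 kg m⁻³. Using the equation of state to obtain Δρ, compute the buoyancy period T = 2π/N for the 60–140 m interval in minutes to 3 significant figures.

20.0 min

ΔT = +2.8 K, ΔS = +0.87 psu (deep − shallow).
Δρ/ρ₀ = −αΔT + βΔS = -4.20 × 10⁻⁴ + 6.438 × 10⁻⁴ = 2.238 × 10⁻⁴, so Δρ ≈ 0.2298 kg m⁻³.
N² = (g/ρ₀)·Δρ/Δz = g·(Δρ/ρ₀)/Δz = 9.8 × 2.238 × 10⁻⁴ / 80 = 2.7416 × 10⁻⁵ s⁻².
N = √(2.7416 × 10⁻⁵) = 5.2360 × 10⁻³ rad s⁻¹ → T = 2π/N = 1.2000 × 10³ s = 20.000 min ≈ 20.0 min.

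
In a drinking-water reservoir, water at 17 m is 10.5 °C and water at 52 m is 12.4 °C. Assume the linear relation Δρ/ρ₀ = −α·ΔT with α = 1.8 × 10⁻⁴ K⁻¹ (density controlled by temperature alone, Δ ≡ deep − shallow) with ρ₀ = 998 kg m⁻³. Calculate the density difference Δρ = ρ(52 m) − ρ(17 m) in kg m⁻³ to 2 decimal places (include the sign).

ΔT = +1.9 K, Δρ/ρ₀ = −αΔT = -3.42 × 10⁻⁴.
Δρ = 998 × (-3.42 × 10⁻⁴) = -0.34 kg m⁻³.
Negative Δρ: lighter below, statically unstable.

-0.34 kg m⁻³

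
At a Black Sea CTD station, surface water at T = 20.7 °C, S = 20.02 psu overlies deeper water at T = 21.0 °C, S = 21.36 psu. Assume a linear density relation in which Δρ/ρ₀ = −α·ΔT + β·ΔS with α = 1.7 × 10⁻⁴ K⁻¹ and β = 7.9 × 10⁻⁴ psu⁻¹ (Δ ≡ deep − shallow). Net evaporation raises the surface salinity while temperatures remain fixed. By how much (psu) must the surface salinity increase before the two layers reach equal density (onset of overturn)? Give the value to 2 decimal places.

1.28 psu

Neutral buoyancy requires −α(T_deep − T_surf) + β(S_deep − S_surf′) = 0.
S_surf′ = S_deep − (α/β)·ΔT = 21.36 − (1.7 × 10⁻⁴/7.9 × 10⁻⁴)·(+0.3) = 21.2954 psu.
Increase required: 21.2954 − 20.02 = 1.2754 psu.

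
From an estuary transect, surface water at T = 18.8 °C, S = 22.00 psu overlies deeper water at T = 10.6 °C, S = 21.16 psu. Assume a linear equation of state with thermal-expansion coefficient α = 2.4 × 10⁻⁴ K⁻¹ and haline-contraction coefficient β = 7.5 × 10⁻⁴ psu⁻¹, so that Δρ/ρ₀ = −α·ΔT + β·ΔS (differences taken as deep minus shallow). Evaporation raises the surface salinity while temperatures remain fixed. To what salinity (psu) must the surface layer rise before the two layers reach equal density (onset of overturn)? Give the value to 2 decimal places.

23.78 psu

Neutral buoyancy requires −α(T_deep − T_surf) + β(S_deep − S_surf′) = 0.
S_surf′ = S_deep − (α/β)·ΔT = 21.16 − (2.4 × 10⁻⁴/7.5 × 10⁻⁴)·(-8.2) = 23.7840 psu.
Increase required: 23.7840 − 22.00 = 1.7840 psu.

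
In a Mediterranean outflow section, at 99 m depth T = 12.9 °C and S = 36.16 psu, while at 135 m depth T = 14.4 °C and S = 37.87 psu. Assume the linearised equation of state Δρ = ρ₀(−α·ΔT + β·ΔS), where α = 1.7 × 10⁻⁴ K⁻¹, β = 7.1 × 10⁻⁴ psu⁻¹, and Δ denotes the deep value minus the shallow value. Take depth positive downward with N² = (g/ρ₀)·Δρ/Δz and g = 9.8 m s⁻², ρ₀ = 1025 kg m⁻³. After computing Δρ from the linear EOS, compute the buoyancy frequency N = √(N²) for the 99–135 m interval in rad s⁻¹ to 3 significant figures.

ΔT = +1.5 K, ΔS = +1.71 psu (deep − shallow).
Δρ/ρ₀ = −αΔT + βΔS = -2.55 × 10⁻⁴ + 1.2141 × 10⁻³ = 9.591 × 10⁻⁴, so Δρ ≈ 0.9831 kg m⁻³.
N² = (g/ρ₀)·Δρ/Δz = g·(Δρ/ρ₀)/Δz = 9.8 × 9.591 × 10⁻⁴ / 36 = 2.6109 × 10⁻⁴ s⁻².
N = √(2.6109 × 10⁻⁴) = 0.016158 rad s⁻¹ ≈ 0.0162 rad s⁻¹.

0.0162 rad s⁻¹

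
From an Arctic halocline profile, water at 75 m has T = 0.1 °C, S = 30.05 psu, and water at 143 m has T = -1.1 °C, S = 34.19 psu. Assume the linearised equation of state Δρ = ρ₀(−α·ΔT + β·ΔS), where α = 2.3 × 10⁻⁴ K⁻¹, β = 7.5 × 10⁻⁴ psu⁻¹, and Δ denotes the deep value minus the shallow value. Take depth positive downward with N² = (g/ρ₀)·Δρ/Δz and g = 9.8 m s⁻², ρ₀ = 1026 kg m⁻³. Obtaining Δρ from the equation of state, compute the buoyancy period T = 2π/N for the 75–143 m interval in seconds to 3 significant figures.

ΔT = -1.2 K, ΔS = +4.14 psu (deep − shallow).
Δρ/ρ₀ = −αΔT + βΔS = 2.76 × 10⁻⁴ + 3.105 × 10⁻³ = 3.381 × 10⁻³, so Δρ ≈ 3.469 kg m⁻³.
N² = (g/ρ₀)·Δρ/Δz = g·(Δρ/ρ₀)/Δz = 9.8 × 3.381 × 10⁻³ / 68 = 4.8726 × 10⁻⁴ s⁻².
N = √(4.8726 × 10⁻⁴) = 0.022074 rad s⁻¹ → T = 2π/N = 284.64 s ≈ 285 s.

285 s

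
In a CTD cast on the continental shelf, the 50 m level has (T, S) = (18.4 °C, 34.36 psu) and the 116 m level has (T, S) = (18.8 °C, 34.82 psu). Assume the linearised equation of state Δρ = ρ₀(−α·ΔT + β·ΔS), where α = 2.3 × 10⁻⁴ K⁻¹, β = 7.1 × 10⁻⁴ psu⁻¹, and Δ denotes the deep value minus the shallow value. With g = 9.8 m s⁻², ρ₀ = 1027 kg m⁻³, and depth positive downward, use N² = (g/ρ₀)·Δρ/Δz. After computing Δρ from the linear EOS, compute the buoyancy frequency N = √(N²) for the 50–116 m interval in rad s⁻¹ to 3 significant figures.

ΔT = +0.4 K, ΔS = +0.46 psu (deep − shallow).
Δρ/ρ₀ = −αΔT + βΔS = -9.20 × 10⁻⁵ + 3.266 × 10⁻⁴ = 2.346 × 10⁻⁴, so Δρ ≈ 0.2409 kg m⁻³.
N² = (g/ρ₀)·Δρ/Δz = g·(Δρ/ρ₀)/Δz = 9.8 × 2.346 × 10⁻⁴ / 66 = 3.4835 × 10⁻⁵ s⁻².
N = √(3.4835 × 10⁻⁵) = 5.9021 × 10⁻³ rad s⁻¹ ≈ 5.90 × 10⁻³ rad s⁻¹.

5.90 × 10⁻³ rad s⁻¹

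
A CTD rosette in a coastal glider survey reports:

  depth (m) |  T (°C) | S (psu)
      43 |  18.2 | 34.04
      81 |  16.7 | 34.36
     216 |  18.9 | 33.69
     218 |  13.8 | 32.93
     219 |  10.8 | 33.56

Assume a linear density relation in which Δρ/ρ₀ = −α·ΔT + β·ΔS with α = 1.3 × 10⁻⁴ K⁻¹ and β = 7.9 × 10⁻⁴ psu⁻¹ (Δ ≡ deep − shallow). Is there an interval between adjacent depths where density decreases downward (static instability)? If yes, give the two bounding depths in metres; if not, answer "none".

81–216 m

Evaluate Δρ/ρ₀ = −αΔT + βΔS across each adjacent pair:
  43–81 m: −αΔT+βΔS = −(1.3 × 10⁻⁴)(-1.5)+(7.9 × 10⁻⁴)(+0.32) = 4.5 × 10⁻⁴ → stable
  81–216 m: −αΔT+βΔS = −(1.3 × 10⁻⁴)(+2.2)+(7.9 × 10⁻⁴)(-0.67) = -8.2 × 10⁻⁴ → UNSTABLE
  216–218 m: −αΔT+βΔS = −(1.3 × 10⁻⁴)(-5.1)+(7.9 × 10⁻⁴)(-0.76) = 6.3 × 10⁻⁵ → stable
  218–219 m: −αΔT+βΔS = −(1.3 × 10⁻⁴)(-3.0)+(7.9 × 10⁻⁴)(+0.63) = 8.9 × 10⁻⁴ → stable
The 81–216 m interval has Δρ < 0: lighter water underlies denser water.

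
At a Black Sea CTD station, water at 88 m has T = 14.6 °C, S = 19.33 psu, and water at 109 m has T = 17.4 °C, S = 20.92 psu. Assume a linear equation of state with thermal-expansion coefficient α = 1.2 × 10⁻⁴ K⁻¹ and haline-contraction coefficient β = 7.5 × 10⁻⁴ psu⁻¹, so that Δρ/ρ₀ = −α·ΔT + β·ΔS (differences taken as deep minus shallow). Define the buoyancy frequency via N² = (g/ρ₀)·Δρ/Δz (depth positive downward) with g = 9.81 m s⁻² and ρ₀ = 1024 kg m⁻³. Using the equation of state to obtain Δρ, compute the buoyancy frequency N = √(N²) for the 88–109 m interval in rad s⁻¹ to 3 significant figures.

0.0200 rad s⁻¹

ΔT = +2.8 K, ΔS = +1.59 psu (deep − shallow).
Δρ/ρ₀ = −αΔT + βΔS = -3.36 × 10⁻⁴ + 1.1925 × 10⁻³ = 8.565 × 10⁻⁴, so Δρ ≈ 0.8771 kg m⁻³.
N² = (g/ρ₀)·Δρ/Δz = g·(Δρ/ρ₀)/Δz = 9.81 × 8.565 × 10⁻⁴ / 21 = 4.0011 × 10⁻⁴ s⁻².
N = √(4.0011 × 10⁻⁴) = 0.020003 rad s⁻¹ ≈ 0.0200 rad s⁻¹.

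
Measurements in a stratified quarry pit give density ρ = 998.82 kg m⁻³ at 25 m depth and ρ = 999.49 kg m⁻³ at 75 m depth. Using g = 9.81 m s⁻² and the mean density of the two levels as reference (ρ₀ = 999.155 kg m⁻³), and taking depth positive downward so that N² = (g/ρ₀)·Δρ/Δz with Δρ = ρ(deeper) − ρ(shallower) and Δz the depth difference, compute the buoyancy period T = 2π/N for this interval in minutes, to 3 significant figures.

Δρ = 999.49 − 998.82 = 0.67 kg m⁻³ over Δz = 75 − 25 = 50 m.
N² = (9.81/999.155) × (0.67/50) = 1.3157 × 10⁻⁴ s⁻².
N = √(1.3157 × 10⁻⁴) = 0.011470 rad s⁻¹, so T = 2π/N = 547.79 s = 9.1298 min ≈ 9.13 min.
Since Δρ > 0 the layer is stably stratified.

9.13 min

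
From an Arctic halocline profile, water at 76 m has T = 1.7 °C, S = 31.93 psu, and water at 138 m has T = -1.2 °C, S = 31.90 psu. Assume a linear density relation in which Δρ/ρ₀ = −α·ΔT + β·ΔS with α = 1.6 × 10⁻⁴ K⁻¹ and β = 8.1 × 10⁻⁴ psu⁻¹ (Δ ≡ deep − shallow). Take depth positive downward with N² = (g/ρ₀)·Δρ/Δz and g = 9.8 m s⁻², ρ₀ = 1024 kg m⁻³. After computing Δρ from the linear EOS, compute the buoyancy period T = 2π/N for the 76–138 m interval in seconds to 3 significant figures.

754 s

ΔT = -2.9 K, ΔS = -0.03 psu (deep − shallow).
Δρ/ρ₀ = −αΔT + βΔS = 4.64 × 10⁻⁴ − 2.43 × 10⁻⁵ = 4.397 × 10⁻⁴, so Δρ ≈ 0.4503 kg m⁻³.
N² = (g/ρ₀)·Δρ/Δz = g·(Δρ/ρ₀)/Δz = 9.8 × 4.397 × 10⁻⁴ / 62 = 6.9501 × 10⁻⁵ s⁻².
N = √(6.9501 × 10⁻⁵) = 8.3367 × 10⁻³ rad s⁻¹ → T = 2π/N = 753.68 s ≈ 754 s.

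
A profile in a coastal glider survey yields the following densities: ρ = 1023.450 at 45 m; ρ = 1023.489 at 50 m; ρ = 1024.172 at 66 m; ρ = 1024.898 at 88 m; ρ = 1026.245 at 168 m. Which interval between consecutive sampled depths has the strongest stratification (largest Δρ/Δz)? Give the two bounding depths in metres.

Compute the density gradient over each adjacent pair:
  45–50 m: Δρ/Δz = 0.039/5 = 7.8 × 10⁻³ kg m⁻⁴
  50–66 m: Δρ/Δz = 0.683/16 = 0.043 kg m⁻⁴
  66–88 m: Δρ/Δz = 0.726/22 = 0.033 kg m⁻⁴
  88–168 m: Δρ/Δz = 1.347/80 = 0.017 kg m⁻⁴
The largest gradient is in the 50–66 m interval — the pycnocline.

50–66 m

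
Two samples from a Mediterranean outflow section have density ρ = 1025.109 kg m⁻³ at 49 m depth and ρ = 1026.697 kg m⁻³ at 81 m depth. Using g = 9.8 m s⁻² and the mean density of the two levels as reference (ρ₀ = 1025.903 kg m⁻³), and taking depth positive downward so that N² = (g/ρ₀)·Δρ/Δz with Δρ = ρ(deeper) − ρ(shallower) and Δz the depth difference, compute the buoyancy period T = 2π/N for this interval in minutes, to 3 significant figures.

Δρ = 1026.697 − 1025.109 = 1.588 kg m⁻³ over Δz = 81 − 49 = 32 m.
N² = (9.8/1025.903) × (1.588/32) = 4.7405 × 10⁻⁴ s⁻².
N = √(4.7405 × 10⁻⁴) = 0.021773 rad s⁻¹, so T = 2π/N = 288.58 s = 4.8097 min ≈ 4.81 min.

4.81 min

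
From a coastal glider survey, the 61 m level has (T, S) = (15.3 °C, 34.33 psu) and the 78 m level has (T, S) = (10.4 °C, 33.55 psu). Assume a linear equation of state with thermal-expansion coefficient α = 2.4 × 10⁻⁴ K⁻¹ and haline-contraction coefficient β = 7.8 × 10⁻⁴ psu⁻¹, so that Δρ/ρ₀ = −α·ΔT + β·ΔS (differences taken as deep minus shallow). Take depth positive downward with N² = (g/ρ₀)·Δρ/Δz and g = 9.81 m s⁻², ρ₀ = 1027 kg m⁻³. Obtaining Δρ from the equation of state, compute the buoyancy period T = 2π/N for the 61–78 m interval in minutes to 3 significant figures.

5.79 min

ΔT = -4.9 K, ΔS = -0.78 psu (deep − shallow).
Δρ/ρ₀ = −αΔT + βΔS = 1.176 × 10⁻³ − 6.084 × 10⁻⁴ = 5.676 × 10⁻⁴, so Δρ ≈ 0.5829 kg m⁻³.
N² = (g/ρ₀)·Δρ/Δz = g·(Δρ/ρ₀)/Δz = 9.81 × 5.676 × 10⁻⁴ / 17 = 3.2754 × 10⁻⁴ s⁻².
N = √(3.2754 × 10⁻⁴) = 0.018098 rad s⁻¹ → T = 2π/N = 347.18 s = 5.7863 min ≈ 5.79 min.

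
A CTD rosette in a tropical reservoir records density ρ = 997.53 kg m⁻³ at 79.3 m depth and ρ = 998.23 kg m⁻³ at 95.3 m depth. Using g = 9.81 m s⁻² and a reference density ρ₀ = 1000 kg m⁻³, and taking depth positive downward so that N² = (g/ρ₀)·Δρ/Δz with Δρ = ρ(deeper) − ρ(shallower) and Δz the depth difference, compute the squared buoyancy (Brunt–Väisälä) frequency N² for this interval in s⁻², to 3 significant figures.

4.29 × 10⁻⁴ s⁻²

Δρ = 998.23 − 997.53 = 0.70 kg m⁻³ over Δz = 95.3 − 79.3 = 16 m.
N² = (9.81/1000) × (0.70/16) = 4.2919 × 10⁻⁴ s⁻² ≈ 4.29 × 10⁻⁴ s⁻².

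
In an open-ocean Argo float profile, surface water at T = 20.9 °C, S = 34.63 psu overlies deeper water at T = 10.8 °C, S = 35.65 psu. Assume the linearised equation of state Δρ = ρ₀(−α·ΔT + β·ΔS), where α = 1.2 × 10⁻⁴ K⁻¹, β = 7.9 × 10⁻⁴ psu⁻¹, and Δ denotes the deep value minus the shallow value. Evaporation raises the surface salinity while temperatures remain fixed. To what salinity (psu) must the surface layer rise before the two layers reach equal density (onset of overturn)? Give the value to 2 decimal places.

37.18 psu

Neutral buoyancy requires −α(T_deep − T_surf) + β(S_deep − S_surf′) = 0.
S_surf′ = S_deep − (α/β)·ΔT = 35.65 − (1.2 × 10⁻⁴/7.9 × 10⁻⁴)·(-10.1) = 37.1842 psu.
Increase required: 37.1842 − 34.63 = 2.5542 psu.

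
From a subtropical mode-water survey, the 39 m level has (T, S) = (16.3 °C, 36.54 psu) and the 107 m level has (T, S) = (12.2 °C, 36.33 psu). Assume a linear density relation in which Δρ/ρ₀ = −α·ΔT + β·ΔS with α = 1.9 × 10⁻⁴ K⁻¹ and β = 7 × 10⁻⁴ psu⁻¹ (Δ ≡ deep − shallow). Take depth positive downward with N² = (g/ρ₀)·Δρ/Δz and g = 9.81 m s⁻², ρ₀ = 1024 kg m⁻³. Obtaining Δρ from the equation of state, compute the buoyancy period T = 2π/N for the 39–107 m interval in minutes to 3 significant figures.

11.0 min

ΔT = -4.1 K, ΔS = -0.21 psu (deep − shallow).
Δρ/ρ₀ = −αΔT + βΔS = 7.79 × 10⁻⁴ − 1.47 × 10⁻⁴ = 6.32 × 10⁻⁴, so Δρ ≈ 0.6472 kg m⁻³.
N² = (g/ρ₀)·Δρ/Δz = g·(Δρ/ρ₀)/Δz = 9.81 × 6.32 × 10⁻⁴ / 68 = 9.1175 × 10⁻⁵ s⁻².
N = √(9.1175 × 10⁻⁵) = 9.5486 × 10⁻³ rad s⁻¹ → T = 2π/N = 658.02 s = 10.967 min ≈ 11.0 min.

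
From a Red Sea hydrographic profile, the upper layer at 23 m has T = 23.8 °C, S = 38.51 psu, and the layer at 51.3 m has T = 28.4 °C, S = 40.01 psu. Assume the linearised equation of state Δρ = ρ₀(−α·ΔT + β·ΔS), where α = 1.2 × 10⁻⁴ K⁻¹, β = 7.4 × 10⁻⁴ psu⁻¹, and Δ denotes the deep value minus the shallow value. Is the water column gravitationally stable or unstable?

ΔT = 28.4 − 23.8 = +4.6 K and ΔS = 40.01 − 38.51 = +1.50 psu (deep − shallow).
−αΔT = -5.52 × 10⁻⁴; βΔS = 1.11 × 10⁻³; sum Δρ/ρ₀ = 5.58 × 10⁻⁴.
Δρ/ρ₀ > 0, so Δρ > 0: deeper water is denser → statically stable.

stable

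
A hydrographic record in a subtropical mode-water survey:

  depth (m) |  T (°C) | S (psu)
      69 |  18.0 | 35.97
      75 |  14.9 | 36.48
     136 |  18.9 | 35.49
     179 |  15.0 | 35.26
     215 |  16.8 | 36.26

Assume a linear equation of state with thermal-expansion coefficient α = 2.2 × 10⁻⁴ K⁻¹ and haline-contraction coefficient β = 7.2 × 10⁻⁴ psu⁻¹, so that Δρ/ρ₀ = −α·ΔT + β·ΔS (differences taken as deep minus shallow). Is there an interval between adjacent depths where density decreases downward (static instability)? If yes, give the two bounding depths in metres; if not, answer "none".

Evaluate Δρ/ρ₀ = −αΔT + βΔS across each adjacent pair:
  69–75 m: −αΔT+βΔS = −(2.2 × 10⁻⁴)(-3.1)+(7.2 × 10⁻⁴)(+0.51) = 1.0 × 10⁻³ → stable
  75–136 m: −αΔT+βΔS = −(2.2 × 10⁻⁴)(+4.0)+(7.2 × 10⁻⁴)(-0.99) = -1.6 × 10⁻³ → UNSTABLE
  136–179 m: −αΔT+βΔS = −(2.2 × 10⁻⁴)(-3.9)+(7.2 × 10⁻⁴)(-0.23) = 6.9 × 10⁻⁴ → stable
  179–215 m: −αΔT+βΔS = −(2.2 × 10⁻⁴)(+1.8)+(7.2 × 10⁻⁴)(+1.00) = 3.2 × 10⁻⁴ → stable
The 75–136 m interval has Δρ < 0: lighter water underlies denser water.

75–136 m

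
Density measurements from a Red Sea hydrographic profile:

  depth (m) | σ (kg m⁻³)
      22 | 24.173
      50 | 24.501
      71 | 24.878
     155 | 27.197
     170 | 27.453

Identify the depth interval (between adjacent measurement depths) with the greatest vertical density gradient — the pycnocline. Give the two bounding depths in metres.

71–155 m

Compute the density gradient over each adjacent pair:
  22–50 m: Δρ/Δz = 0.328/28 = 0.012 kg m⁻⁴
  50–71 m: Δρ/Δz = 0.377/21 = 0.018 kg m⁻⁴
  71–155 m: Δρ/Δz = 2.319/84 = 0.028 kg m⁻⁴
  155–170 m: Δρ/Δz = 0.256/15 = 0.017 kg m⁻⁴
The largest gradient is in the 71–155 m interval — the pycnocline.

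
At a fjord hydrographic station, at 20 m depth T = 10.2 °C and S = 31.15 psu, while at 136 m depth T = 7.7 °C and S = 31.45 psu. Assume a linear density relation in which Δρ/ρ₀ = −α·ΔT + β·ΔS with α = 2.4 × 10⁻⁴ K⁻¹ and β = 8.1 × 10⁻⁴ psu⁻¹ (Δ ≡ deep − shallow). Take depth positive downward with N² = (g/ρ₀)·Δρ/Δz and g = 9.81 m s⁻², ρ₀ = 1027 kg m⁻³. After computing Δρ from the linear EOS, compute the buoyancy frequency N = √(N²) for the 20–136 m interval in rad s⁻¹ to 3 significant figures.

8.44 × 10⁻³ rad s⁻¹

ΔT = -2.5 K, ΔS = +0.30 psu (deep − shallow).
Δρ/ρ₀ = −αΔT + βΔS = 6.00 × 10⁻⁴ + 2.43 × 10⁻⁴ = 8.43 × 10⁻⁴, so Δρ ≈ 0.8658 kg m⁻³.
N² = (g/ρ₀)·Δρ/Δz = g·(Δρ/ρ₀)/Δz = 9.81 × 8.43 × 10⁻⁴ / 116 = 7.1292 × 10⁻⁵ s⁻².
N = √(7.1292 × 10⁻⁵) = 8.4435 × 10⁻³ rad s⁻¹ ≈ 8.44 × 10⁻³ rad s⁻¹.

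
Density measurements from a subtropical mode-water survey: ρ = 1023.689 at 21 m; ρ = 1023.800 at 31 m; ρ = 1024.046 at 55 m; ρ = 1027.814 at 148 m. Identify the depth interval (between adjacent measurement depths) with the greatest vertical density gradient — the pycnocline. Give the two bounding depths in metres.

Compute the density gradient over each adjacent pair:
  21–31 m: Δρ/Δz = 0.111/10 = 0.011 kg m⁻⁴
  31–55 m: Δρ/Δz = 0.246/24 = 0.010 kg m⁻⁴
  55–148 m: Δρ/Δz = 3.768/93 = 0.041 kg m⁻⁴
The largest gradient is in the 55–148 m interval — the pycnocline.

55–148 m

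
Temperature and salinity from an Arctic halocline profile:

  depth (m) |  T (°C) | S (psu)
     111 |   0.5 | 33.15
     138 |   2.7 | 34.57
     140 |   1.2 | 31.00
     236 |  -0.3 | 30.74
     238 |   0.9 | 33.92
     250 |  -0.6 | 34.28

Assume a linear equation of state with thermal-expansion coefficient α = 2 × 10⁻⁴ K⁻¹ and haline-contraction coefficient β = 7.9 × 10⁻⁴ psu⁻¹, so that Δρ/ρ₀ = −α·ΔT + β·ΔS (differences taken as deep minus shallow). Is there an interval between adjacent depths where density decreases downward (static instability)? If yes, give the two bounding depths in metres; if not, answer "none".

Evaluate Δρ/ρ₀ = −αΔT + βΔS across each adjacent pair:
  111–138 m: −αΔT+βΔS = −(2 × 10⁻⁴)(+2.2)+(7.9 × 10⁻⁴)(+1.42) = 6.8 × 10⁻⁴ → stable
  138–140 m: −αΔT+βΔS = −(2 × 10⁻⁴)(-1.5)+(7.9 × 10⁻⁴)(-3.57) = -2.5 × 10⁻³ → UNSTABLE
  140–236 m: −αΔT+βΔS = −(2 × 10⁻⁴)(-1.5)+(7.9 × 10⁻⁴)(-0.26) = 9.5 × 10⁻⁵ → stable
  236–238 m: −αΔT+βΔS = −(2 × 10⁻⁴)(+1.2)+(7.9 × 10⁻⁴)(+3.18) = 2.3 × 10⁻³ → stable
  238–250 m: −αΔT+βΔS = −(2 × 10⁻⁴)(-1.5)+(7.9 × 10⁻⁴)(+0.36) = 5.8 × 10⁻⁴ → stable
The 138–140 m interval has Δρ < 0: lighter water underlies denser water.

138–140 m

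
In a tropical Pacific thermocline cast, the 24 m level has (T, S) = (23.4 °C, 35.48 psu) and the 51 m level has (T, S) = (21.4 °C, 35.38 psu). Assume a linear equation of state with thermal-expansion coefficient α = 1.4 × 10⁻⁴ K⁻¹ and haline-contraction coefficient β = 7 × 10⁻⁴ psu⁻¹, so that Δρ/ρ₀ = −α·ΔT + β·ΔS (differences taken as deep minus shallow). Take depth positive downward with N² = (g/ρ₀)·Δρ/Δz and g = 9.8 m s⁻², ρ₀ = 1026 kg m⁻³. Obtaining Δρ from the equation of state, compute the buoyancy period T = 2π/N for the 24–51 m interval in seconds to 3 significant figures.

ΔT = -2.0 K, ΔS = -0.10 psu (deep − shallow).
Δρ/ρ₀ = −αΔT + βΔS = 2.80 × 10⁻⁴ − 7.00 × 10⁻⁵ = 2.10 × 10⁻⁴, so Δρ ≈ 0.2155 kg m⁻³.
N² = (g/ρ₀)·Δρ/Δz = g·(Δρ/ρ₀)/Δz = 9.8 × 2.10 × 10⁻⁴ / 27 = 7.6222 × 10⁻⁵ s⁻².
N = √(7.6222 × 10⁻⁵) = 8.7305 × 10⁻³ rad s⁻¹ → T = 2π/N = 719.68 s ≈ 720 s.

720 s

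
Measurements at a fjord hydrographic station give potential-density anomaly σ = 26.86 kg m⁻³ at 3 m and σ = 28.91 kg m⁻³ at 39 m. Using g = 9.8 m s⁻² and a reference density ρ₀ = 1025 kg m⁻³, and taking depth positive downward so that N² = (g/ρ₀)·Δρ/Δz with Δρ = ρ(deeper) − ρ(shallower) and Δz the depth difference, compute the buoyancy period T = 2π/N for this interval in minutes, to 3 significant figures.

4.49 min

Δρ = 1028.91 − 1026.86 = 2.05 kg m⁻³ over Δz = 39 − 3 = 36 m.
N² = (9.8/1025) × (2.05/36) = 5.4444 × 10⁻⁴ s⁻².
N = √(5.4444 × 10⁻⁴) = 0.023333 rad s⁻¹, so T = 2π/N = 269.28 s = 4.4880 min ≈ 4.49 min.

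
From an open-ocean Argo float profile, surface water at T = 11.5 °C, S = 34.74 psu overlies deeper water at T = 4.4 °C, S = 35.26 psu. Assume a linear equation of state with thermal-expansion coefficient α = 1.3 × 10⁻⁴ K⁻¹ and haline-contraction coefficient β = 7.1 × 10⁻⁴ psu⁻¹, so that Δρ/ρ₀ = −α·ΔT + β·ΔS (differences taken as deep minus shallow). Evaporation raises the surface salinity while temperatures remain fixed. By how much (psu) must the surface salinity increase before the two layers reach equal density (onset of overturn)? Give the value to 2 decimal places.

Neutral buoyancy requires −α(T_deep − T_surf) + β(S_deep − S_surf′) = 0.
S_surf′ = S_deep − (α/β)·ΔT = 35.26 − (1.3 × 10⁻⁴/7.1 × 10⁻⁴)·(-7.1) = 36.5600 psu.
Increase required: 36.5600 − 34.74 = 1.8200 psu.

1.82 psu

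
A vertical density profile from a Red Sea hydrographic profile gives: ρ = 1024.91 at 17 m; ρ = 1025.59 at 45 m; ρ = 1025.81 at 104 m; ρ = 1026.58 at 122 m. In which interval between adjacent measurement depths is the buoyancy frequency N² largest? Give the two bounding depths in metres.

104–122 m

Compute the density gradient over each adjacent pair:
  17–45 m: Δρ/Δz = 0.68/28 = 0.024 kg m⁻⁴
  45–104 m: Δρ/Δz = 0.22/59 = 3.7 × 10⁻³ kg m⁻⁴
  104–122 m: Δρ/Δz = 0.77/18 = 0.043 kg m⁻⁴
The largest gradient is in the 104–122 m interval — the pycnocline.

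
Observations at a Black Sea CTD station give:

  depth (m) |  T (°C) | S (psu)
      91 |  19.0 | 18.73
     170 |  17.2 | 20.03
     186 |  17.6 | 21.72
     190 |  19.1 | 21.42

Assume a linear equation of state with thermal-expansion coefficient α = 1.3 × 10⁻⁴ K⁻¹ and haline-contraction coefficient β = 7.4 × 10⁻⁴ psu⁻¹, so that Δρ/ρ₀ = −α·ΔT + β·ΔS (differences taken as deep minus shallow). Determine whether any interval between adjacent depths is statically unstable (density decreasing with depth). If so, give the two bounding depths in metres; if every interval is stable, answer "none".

186–190 m

Evaluate Δρ/ρ₀ = −αΔT + βΔS across each adjacent pair:
  91–170 m: −αΔT+βΔS = −(1.3 × 10⁻⁴)(-1.8)+(7.4 × 10⁻⁴)(+1.30) = 1.2 × 10⁻³ → stable
  170–186 m: −αΔT+βΔS = −(1.3 × 10⁻⁴)(+0.4)+(7.4 × 10⁻⁴)(+1.69) = 1.2 × 10⁻³ → stable
  186–190 m: −αΔT+βΔS = −(1.3 × 10⁻⁴)(+1.5)+(7.4 × 10⁻⁴)(-0.30) = -4.2 × 10⁻⁴ → UNSTABLE
The 186–190 m interval has Δρ < 0: lighter water underlies denser water.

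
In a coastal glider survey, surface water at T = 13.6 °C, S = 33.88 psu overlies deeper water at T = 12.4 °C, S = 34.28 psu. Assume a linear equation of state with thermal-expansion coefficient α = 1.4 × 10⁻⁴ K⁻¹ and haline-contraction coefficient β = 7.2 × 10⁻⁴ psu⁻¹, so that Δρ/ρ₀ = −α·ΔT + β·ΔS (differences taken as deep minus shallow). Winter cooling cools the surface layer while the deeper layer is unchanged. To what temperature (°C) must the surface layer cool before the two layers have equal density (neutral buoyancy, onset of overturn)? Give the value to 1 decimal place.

Neutral buoyancy requires Δρ = 0, i.e. −α(T_deep − T_surf′) + β(S_deep − S_surf) = 0.
T_surf′ = T_deep − (β/α)·ΔS = 12.4 − (7.2 × 10⁻⁴/1.4 × 10⁻⁴)·(+0.40) = 10.343 °C.
Cooling required: 13.6 − (10.343) = 3.257 °C.

10.3 °C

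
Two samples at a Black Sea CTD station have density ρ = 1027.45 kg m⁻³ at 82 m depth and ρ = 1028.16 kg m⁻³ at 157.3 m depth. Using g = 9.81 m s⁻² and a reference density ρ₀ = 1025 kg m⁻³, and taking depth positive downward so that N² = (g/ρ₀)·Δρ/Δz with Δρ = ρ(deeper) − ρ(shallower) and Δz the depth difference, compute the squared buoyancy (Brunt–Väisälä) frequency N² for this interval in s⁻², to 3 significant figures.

Δρ = 1028.16 − 1027.45 = 0.71 kg m⁻³ over Δz = 157.3 − 82 = 75.3 m.
N² = (9.81/1025) × (0.71/75.3) = 9.0242 × 10⁻⁵ s⁻² ≈ 9.02 × 10⁻⁵ s⁻².

9.02 × 10⁻⁵ s⁻²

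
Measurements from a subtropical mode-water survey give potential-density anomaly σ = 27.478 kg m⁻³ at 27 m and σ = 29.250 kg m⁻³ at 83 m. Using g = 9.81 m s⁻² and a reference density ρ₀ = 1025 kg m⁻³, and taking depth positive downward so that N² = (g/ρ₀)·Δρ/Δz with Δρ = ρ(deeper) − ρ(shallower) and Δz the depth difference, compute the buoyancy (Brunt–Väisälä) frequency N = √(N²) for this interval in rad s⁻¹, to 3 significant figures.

0.0174 rad s⁻¹

Δρ = 1029.250 − 1027.478 = 1.772 kg m⁻³ over Δz = 83 − 27 = 56 m.
N² = (9.81/1025) × (1.772/56) = 3.0285 × 10⁻⁴ s⁻².
N = √(3.0285 × 10⁻⁴) = 0.017403 rad s⁻¹ ≈ 0.0174 rad s⁻¹.
A positive N² confirms static stability across the interval.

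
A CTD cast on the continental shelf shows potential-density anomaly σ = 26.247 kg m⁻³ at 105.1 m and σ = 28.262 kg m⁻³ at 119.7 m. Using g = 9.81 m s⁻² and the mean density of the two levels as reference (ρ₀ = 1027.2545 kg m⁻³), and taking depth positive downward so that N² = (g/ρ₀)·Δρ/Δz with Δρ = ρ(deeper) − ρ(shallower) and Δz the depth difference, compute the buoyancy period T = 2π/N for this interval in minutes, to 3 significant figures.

Δρ = 1028.262 − 1026.247 = 2.015 kg m⁻³ over Δz = 119.7 − 105.1 = 14.6 m.
N² = (9.81/1027.2545) × (2.015/14.6) = 1.3180 × 10⁻³ s⁻².
N = √(1.3180 × 10⁻³) = 0.036304 rad s⁻¹, so T = 2π/N = 173.07 s = 2.8845 min ≈ 2.88 min.

2.88 min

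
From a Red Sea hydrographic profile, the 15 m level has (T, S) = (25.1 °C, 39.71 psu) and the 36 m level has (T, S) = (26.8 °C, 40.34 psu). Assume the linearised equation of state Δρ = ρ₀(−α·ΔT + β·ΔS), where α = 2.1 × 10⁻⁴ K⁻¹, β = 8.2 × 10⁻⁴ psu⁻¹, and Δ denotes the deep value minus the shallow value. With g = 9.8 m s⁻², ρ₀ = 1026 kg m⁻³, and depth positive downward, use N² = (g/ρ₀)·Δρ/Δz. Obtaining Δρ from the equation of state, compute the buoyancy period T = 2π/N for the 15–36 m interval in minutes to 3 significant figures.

12.1 min

ΔT = +1.7 K, ΔS = +0.63 psu (deep − shallow).
Δρ/ρ₀ = −αΔT + βΔS = -3.57 × 10⁻⁴ + 5.166 × 10⁻⁴ = 1.596 × 10⁻⁴, so Δρ ≈ 0.1637 kg m⁻³.
N² = (g/ρ₀)·Δρ/Δz = g·(Δρ/ρ₀)/Δz = 9.8 × 1.596 × 10⁻⁴ / 21 = 7.4480 × 10⁻⁵ s⁻².
N = √(7.4480 × 10⁻⁵) = 8.6302 × 10⁻³ rad s⁻¹ → T = 2π/N = 728.05 s = 12.134 min ≈ 12.1 min.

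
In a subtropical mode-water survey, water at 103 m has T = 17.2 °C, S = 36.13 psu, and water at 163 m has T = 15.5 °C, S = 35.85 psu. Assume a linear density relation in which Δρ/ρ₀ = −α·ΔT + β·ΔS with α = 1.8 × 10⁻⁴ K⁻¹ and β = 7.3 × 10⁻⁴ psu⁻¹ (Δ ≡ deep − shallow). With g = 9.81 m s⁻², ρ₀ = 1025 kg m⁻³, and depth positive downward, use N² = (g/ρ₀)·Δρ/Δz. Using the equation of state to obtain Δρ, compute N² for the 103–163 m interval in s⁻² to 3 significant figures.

1.66 × 10⁻⁵ s⁻²

ΔT = -1.7 K, ΔS = -0.28 psu (deep − shallow).
Δρ/ρ₀ = −αΔT + βΔS = 3.06 × 10⁻⁴ − 2.044 × 10⁻⁴ = 1.016 × 10⁻⁴, so Δρ ≈ 0.1041 kg m⁻³.
N² = (g/ρ₀)·Δρ/Δz = g·(Δρ/ρ₀)/Δz = 9.81 × 1.016 × 10⁻⁴ / 60 = 1.6612 × 10⁻⁵ s⁻² ≈ 1.66 × 10⁻⁵ s⁻².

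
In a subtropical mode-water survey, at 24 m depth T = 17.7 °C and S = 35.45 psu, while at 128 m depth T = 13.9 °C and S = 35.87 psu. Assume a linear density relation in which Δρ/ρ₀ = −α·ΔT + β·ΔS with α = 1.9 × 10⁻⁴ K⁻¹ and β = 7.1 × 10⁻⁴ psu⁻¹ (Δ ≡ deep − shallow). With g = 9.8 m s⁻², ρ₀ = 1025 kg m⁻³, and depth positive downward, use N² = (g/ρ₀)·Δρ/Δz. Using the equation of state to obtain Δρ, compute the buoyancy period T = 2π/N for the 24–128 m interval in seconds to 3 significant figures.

ΔT = -3.8 K, ΔS = +0.42 psu (deep − shallow).
Δρ/ρ₀ = −αΔT + βΔS = 7.22 × 10⁻⁴ + 2.982 × 10⁻⁴ = 1.0202 × 10⁻³, so Δρ ≈ 1.046 kg m⁻³.
N² = (g/ρ₀)·Δρ/Δz = g·(Δρ/ρ₀)/Δz = 9.8 × 1.0202 × 10⁻³ / 104 = 9.6134 × 10⁻⁵ s⁻².
N = √(9.6134 × 10⁻⁵) = 9.8048 × 10⁻³ rad s⁻¹ → T = 2π/N = 640.83 s ≈ 641 s.

641 s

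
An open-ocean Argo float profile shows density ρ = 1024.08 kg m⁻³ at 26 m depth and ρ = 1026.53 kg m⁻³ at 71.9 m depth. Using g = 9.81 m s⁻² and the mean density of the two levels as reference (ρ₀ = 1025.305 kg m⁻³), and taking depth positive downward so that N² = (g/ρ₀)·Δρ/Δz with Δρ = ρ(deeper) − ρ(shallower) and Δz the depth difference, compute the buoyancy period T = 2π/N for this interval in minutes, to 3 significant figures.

4.63 min

Δρ = 1026.53 − 1024.08 = 2.45 kg m⁻³ over Δz = 71.9 − 26 = 45.9 m.
N² = (9.81/1025.305) × (2.45/45.9) = 5.1070 × 10⁻⁴ s⁻².
N = √(5.1070 × 10⁻⁴) = 0.022599 rad s⁻¹, so T = 2π/N = 278.03 s = 4.6338 min ≈ 4.63 min.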